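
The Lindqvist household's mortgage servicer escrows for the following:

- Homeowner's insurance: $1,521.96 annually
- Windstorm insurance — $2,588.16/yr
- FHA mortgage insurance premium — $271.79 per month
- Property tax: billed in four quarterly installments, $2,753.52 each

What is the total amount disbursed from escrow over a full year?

Homeowner's insurance — $1,521.96 per year
Windstorm insurance — $2,588.16 per year
FHA mortgage insurance premium — $271.79 × 12 = $3,261.48 per year
Property tax — $2,753.52 × 4 = $11,014.08 per year
Total per year = $18,385.68

$18,385.68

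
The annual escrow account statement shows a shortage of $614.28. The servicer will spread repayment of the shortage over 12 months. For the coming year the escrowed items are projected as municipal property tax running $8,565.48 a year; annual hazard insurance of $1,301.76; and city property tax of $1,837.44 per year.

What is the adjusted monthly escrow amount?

$1,026.58

Municipal property tax = $8,565.48/yr
Hazard insurance = $1,301.76/yr
City property tax = $1,837.44/yr
Yearly total = $11,704.68
Monthly escrow = $11,704.68 / 12 = $975.39
Shortage per month = $614.28 ÷ 12 = $51.19
Adjusted monthly = $975.39 + $51.19 = $1,026.58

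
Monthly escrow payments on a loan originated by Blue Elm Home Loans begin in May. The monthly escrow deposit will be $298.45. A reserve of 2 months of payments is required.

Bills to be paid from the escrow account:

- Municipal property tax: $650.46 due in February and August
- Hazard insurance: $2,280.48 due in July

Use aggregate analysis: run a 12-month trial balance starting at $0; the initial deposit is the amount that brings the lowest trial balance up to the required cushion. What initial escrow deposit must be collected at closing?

Cushion = 2 × $298.45 = $596.90
Trial balance (start $0, +$298.45 each month, − disbursements):
  May: +$298.45 → $298.45
  Jun: +$298.45 → $596.90
  Jul: +$298.45 − $2,280.48 → -$1,385.13
  Aug: +$298.45 − $650.46 → -$1,737.14
  Sep: +$298.45 → -$1,438.69
  Oct: +$298.45 → -$1,140.24
  Nov: +$298.45 → -$841.79
  Dec: +$298.45 → -$543.34
  Jan: +$298.45 → -$244.89
  Feb: +$298.45 − $650.46 → -$596.90
  Mar: +$298.45 → -$298.45
  Apr: +$298.45 → $0.00
Lowest trial balance = -$1,737.14 (Aug)
Initial deposit = cushion − low point = $596.90 − (-$1,737.14) = $2,334.04

$2,334.04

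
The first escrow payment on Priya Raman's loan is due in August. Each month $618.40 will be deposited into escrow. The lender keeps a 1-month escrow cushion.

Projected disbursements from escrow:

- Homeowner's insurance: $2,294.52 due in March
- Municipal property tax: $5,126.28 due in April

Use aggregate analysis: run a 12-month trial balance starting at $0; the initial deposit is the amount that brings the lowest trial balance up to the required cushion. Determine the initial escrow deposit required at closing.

Cushion = 1 × $618.40 = $618.40
Trial balance (start $0, +$618.40 each month, − disbursements):
  Aug: +$618.40 → $618.40
  Sep: +$618.40 → $1,236.80
  Oct: +$618.40 → $1,855.20
  Nov: +$618.40 → $2,473.60
  Dec: +$618.40 → $3,092.00
  Jan: +$618.40 → $3,710.40
  Feb: +$618.40 → $4,328.80
  Mar: +$618.40 − $2,294.52 → $2,652.68
  Apr: +$618.40 − $5,126.28 → -$1,855.20
  May: +$618.40 → -$1,236.80
  Jun: +$618.40 → -$618.40
  Jul: +$618.40 → $0.00
Lowest trial balance = -$1,855.20 (Apr)
Initial deposit = cushion − low point = $618.40 − (-$1,855.20) = $2,473.60

$2,473.60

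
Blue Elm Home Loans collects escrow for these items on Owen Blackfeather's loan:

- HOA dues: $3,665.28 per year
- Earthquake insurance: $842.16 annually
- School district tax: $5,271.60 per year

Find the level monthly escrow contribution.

HOA dues — $3,665.28
Earthquake insurance — $842.16
School district tax — $5,271.60
Combined annual = $9,779.04
Per month = $9,779.04 / 12 = $814.92

$814.92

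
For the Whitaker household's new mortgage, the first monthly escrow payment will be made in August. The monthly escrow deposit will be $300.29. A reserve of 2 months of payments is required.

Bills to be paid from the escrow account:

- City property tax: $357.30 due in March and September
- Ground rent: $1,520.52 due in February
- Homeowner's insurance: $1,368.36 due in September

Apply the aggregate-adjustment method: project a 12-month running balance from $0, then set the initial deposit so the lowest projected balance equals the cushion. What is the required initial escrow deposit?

Cushion = 2 × $300.29 = $600.58
Trial balance (start $0, +$300.29 each month, − disbursements):
  Aug: +$300.29 → $300.29
  Sep: +$300.29 − $1,725.66 → -$1,125.08
  Oct: +$300.29 → -$824.79
  Nov: +$300.29 → -$524.50
  Dec: +$300.29 → -$224.21
  Jan: +$300.29 → $76.08
  Feb: +$300.29 − $1,520.52 → -$1,144.15
  Mar: +$300.29 − $357.30 → -$1,201.16
  Apr: +$300.29 → -$900.87
  May: +$300.29 → -$600.58
  Jun: +$300.29 → -$300.29
  Jul: +$300.29 → $0.00
Lowest trial balance = -$1,201.16 (Mar)
Initial deposit = cushion − low point = $600.58 − (-$1,201.16) = $1,801.74

$1,801.74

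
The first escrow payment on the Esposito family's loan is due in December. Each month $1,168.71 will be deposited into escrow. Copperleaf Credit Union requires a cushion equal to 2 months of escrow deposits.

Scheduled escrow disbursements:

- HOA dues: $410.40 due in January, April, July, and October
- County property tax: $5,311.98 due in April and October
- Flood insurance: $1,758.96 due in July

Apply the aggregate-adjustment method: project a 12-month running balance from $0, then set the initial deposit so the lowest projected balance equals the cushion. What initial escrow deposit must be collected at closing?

$3,506.13

Cushion = 2 × $1,168.71 = $2,337.42
Trial balance (start $0, +$1,168.71 each month, − disbursements):
  Dec: +$1,168.71 → $1,168.71
  Jan: +$1,168.71 − $410.40 → $1,927.02
  Feb: +$1,168.71 → $3,095.73
  Mar: +$1,168.71 → $4,264.44
  Apr: +$1,168.71 − $5,722.38 → -$289.23
  May: +$1,168.71 → $879.48
  Jun: +$1,168.71 → $2,048.19
  Jul: +$1,168.71 − $2,169.36 → $1,047.54
  Aug: +$1,168.71 → $2,216.25
  Sep: +$1,168.71 → $3,384.96
  Oct: +$1,168.71 − $5,722.38 → -$1,168.71
  Nov: +$1,168.71 → $0.00
Lowest trial balance = -$1,168.71 (Oct)
Initial deposit = cushion − low point = $2,337.42 − (-$1,168.71) = $3,506.13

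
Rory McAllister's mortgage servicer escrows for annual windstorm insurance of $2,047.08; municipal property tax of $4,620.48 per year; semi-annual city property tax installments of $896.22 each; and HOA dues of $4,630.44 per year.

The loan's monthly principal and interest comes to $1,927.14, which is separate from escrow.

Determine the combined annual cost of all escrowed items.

$13,090.44

Windstorm insurance — $2,047.08
Municipal property tax — $4,620.48
City property tax — $896.22 × 2 = $1,792.44
HOA dues — $4,630.44
Annual escrow total = $13,090.44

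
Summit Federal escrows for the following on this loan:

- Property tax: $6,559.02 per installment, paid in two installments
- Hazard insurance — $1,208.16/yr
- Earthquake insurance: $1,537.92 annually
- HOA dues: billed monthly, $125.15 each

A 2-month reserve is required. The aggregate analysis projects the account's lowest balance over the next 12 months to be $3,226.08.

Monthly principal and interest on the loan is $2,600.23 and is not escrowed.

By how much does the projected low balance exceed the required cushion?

Property tax: $6,559.02 × 2 = $13,118.04 annually
Hazard insurance: $1,208.16 annually
Earthquake insurance: $1,537.92 annually
HOA dues: $125.15 × 12 = $1,501.80 annually
Combined annual = $17,365.92
Per month = $17,365.92 ÷ 12 = $1,447.16
Cushion = 2 × $1,447.16 = $2,894.32
Surplus = $3,226.08 − $2,894.32 = $331.76

$331.76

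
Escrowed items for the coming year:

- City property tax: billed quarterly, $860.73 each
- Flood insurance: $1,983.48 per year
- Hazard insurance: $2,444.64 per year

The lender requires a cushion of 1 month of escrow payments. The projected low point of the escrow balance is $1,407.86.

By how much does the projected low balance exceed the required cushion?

$751.94

City property tax: $860.73 × 4 = $3,442.92 annually
Flood insurance: $1,983.48 annually
Hazard insurance: $2,444.64 annually
Combined annual = $3,442.92 + $1,983.48 + $2,444.64 = $7,871.04
Monthly escrow = $7,871.04 ÷ 12 = $655.92
Required cushion = 1 × $655.92 = $655.92
Surplus = $1,407.86 − $655.92 = $751.94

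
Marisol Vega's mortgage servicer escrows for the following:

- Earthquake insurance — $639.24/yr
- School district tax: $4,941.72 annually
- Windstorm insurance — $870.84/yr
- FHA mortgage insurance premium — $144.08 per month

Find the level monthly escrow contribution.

$681.73

Earthquake insurance: $639.24
School district tax: $4,941.72
Windstorm insurance: $870.84
FHA mortgage insurance premium: $144.08 × 12 = $1,728.96
Total annual escrow = $639.24 + $4,941.72 + $870.84 + $1,728.96 = $8,180.76
Monthly escrow = $8,180.76 / 12 = $681.73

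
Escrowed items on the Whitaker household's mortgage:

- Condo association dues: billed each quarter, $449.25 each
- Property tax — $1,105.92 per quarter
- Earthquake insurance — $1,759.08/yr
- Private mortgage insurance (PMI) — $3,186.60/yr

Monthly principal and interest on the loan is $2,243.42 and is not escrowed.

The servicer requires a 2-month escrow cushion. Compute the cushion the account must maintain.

$1,861.06

Condo association dues — $449.25 × 4 = $1,797.00 per year
Property tax — $1,105.92 × 4 = $4,423.68 per year
Earthquake insurance — $1,759.08 per year
Private mortgage insurance (PMI) — $3,186.60 per year
Total annual escrow = $11,166.36
Per month = $11,166.36 / 12 = $930.53
Reserve = 2 × $930.53 = $1,861.06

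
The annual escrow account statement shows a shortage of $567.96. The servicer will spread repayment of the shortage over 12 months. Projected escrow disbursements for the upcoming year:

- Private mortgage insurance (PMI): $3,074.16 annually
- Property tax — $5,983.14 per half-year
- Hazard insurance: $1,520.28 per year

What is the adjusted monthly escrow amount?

$1,427.39

Private mortgage insurance (PMI) = $3,074.16 per year
Property tax = $5,983.14 × 2 = $11,966.28 per year
Hazard insurance = $1,520.28 per year
Annual escrow total = $3,074.16 + $11,966.28 + $1,520.28 = $16,560.72
Per month = $16,560.72 ÷ 12 = $1,380.06
Shortage spread = $567.96 ÷ 12 = $47.33/mo
New monthly escrow = $1,380.06 + $47.33 = $1,427.39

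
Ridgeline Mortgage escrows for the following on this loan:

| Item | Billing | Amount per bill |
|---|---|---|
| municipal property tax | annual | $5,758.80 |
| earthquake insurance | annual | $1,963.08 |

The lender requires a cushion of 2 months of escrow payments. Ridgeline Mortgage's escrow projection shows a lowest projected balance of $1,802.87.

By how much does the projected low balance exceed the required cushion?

$515.89

Municipal property tax = $5,758.80 per year
Earthquake insurance = $1,963.08 per year
Total per year = $7,721.88
Base monthly escrow = $7,721.88 / 12 = $643.49
Cushion = 2 × $643.49 = $1,286.98
Surplus = $1,802.87 − $1,286.98 = $515.89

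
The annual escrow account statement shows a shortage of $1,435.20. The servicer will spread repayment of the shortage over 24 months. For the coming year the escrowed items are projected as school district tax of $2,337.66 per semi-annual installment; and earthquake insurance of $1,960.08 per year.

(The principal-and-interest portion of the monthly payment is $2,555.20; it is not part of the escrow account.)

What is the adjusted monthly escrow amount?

School district tax — $2,337.66 × 2 = $4,675.32 annually
Earthquake insurance — $1,960.08 annually
Annual escrow total = $4,675.32 + $1,960.08 = $6,635.40
Base monthly escrow = $6,635.40 / 12 = $552.95
Shortage per month = $1,435.20 / 24 = $59.80
New monthly escrow = $552.95 + $59.80 = $612.75

$612.75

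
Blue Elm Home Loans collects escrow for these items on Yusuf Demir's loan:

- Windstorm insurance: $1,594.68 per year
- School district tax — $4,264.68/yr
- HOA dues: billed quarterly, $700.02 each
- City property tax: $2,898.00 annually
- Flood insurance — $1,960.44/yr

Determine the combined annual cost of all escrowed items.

Windstorm insurance = $1,594.68 per year
School district tax = $4,264.68 per year
HOA dues = $700.02 × 4 = $2,800.08 per year
City property tax = $2,898.00 per year
Flood insurance = $1,960.44 per year
Total per year = $1,594.68 + $4,264.68 + $2,800.08 + $2,898.00 + $1,960.44 = $13,517.88

$13,517.88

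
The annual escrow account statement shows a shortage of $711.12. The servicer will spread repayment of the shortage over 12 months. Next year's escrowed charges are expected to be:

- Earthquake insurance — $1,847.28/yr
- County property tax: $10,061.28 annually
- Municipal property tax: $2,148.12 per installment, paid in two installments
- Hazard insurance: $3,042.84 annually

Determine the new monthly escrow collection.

$1,663.23

Earthquake insurance — $1,847.28 per year
County property tax — $10,061.28 per year
Municipal property tax — $2,148.12 × 2 = $4,296.24 per year
Hazard insurance — $3,042.84 per year
Combined annual = $19,247.64
Per month = $19,247.64 / 12 = $1,603.97
Shortage spread = $711.12 ÷ 12 = $59.26/mo
New monthly escrow = $1,603.97 + $59.26 = $1,663.23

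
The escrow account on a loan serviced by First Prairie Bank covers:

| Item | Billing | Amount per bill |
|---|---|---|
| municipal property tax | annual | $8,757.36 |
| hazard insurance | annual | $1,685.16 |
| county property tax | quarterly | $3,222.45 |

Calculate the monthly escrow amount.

$1,944.36

Municipal property tax: $8,757.36
Hazard insurance: $1,685.16
County property tax: $3,222.45 × 4 = $12,889.80
Annual escrow total = $8,757.36 + $1,685.16 + $12,889.80 = $23,332.32
Base monthly escrow = $23,332.32 / 12 = $1,944.36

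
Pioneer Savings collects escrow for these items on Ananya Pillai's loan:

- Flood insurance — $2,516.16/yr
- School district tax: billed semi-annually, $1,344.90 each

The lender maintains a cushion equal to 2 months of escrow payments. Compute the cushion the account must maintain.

Flood insurance = $2,516.16/yr
School district tax = $1,344.90 × 2 = $2,689.80/yr
Total annual escrow = $2,516.16 + $2,689.80 = $5,205.96
Monthly = $5,205.96 ÷ 12 = $433.83
Reserve = 2 × $433.83 = $867.66

$867.66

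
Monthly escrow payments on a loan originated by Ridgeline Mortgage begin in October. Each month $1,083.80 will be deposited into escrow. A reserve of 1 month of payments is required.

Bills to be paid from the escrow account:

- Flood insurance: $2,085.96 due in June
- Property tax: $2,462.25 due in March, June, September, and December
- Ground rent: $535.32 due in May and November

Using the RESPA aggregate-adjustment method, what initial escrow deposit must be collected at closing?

$1,872.95

Cushion = 1 × $1,083.80 = $1,083.80
Trial balance (start $0, +$1,083.80 each month, − disbursements):
  Oct: +$1,083.80 → $1,083.80
  Nov: +$1,083.80 − $535.32 → $1,632.28
  Dec: +$1,083.80 − $2,462.25 → $253.83
  Jan: +$1,083.80 → $1,337.63
  Feb: +$1,083.80 → $2,421.43
  Mar: +$1,083.80 − $2,462.25 → $1,042.98
  Apr: +$1,083.80 → $2,126.78
  May: +$1,083.80 − $535.32 → $2,675.26
  Jun: +$1,083.80 − $4,548.21 → -$789.15
  Jul: +$1,083.80 → $294.65
  Aug: +$1,083.80 → $1,378.45
  Sep: +$1,083.80 − $2,462.25 → $0.00
Lowest trial balance = -$789.15 (Jun)
Initial deposit = cushion − low point = $1,083.80 − (-$789.15) = $1,872.95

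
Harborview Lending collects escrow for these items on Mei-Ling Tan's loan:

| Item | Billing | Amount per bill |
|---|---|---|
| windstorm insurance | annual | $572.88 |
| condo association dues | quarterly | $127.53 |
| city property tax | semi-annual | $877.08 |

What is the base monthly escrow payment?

$236.43

Windstorm insurance = $572.88 per year
Condo association dues = $127.53 × 4 = $510.12 per year
City property tax = $877.08 × 2 = $1,754.16 per year
Combined annual = $572.88 + $510.12 + $1,754.16 = $2,837.16
Monthly escrow = $2,837.16 / 12 = $236.43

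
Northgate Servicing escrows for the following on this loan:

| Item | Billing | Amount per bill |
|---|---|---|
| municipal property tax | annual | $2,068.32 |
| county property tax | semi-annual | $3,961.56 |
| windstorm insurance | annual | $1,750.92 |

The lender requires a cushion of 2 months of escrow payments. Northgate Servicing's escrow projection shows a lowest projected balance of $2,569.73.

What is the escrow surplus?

$612.67

Municipal property tax = $2,068.32 per year
County property tax = $3,961.56 × 2 = $7,923.12 per year
Windstorm insurance = $1,750.92 per year
Combined annual = $11,742.36
Base monthly escrow = $11,742.36 ÷ 12 = $978.53
Required reserve = 2 × $978.53 = $1,957.06
Excess over cushion: $2,569.73 − $1,957.06 = $612.67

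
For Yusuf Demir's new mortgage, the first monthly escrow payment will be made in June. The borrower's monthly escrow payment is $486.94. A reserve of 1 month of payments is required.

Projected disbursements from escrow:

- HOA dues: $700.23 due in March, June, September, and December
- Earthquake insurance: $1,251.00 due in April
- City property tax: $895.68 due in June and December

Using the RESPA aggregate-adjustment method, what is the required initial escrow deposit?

$1,595.91

Cushion = 1 × $486.94 = $486.94
Trial balance (start $0, +$486.94 each month, − disbursements):
  Jun: +$486.94 − $1,595.91 → -$1,108.97
  Jul: +$486.94 → -$622.03
  Aug: +$486.94 → -$135.09
  Sep: +$486.94 − $700.23 → -$348.38
  Oct: +$486.94 → $138.56
  Nov: +$486.94 → $625.50
  Dec: +$486.94 − $1,595.91 → -$483.47
  Jan: +$486.94 → $3.47
  Feb: +$486.94 → $490.41
  Mar: +$486.94 − $700.23 → $277.12
  Apr: +$486.94 − $1,251.00 → -$486.94
  May: +$486.94 → $0.00
Lowest trial balance = -$1,108.97 (Jun)
Initial deposit = cushion − low point = $486.94 − (-$1,108.97) = $1,595.91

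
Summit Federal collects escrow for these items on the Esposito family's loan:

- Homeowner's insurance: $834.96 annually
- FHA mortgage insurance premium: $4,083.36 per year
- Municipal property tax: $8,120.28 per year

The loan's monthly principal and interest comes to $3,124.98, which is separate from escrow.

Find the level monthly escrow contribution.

$1,086.55

Homeowner's insurance = $834.96 per year
FHA mortgage insurance premium = $4,083.36 per year
Municipal property tax = $8,120.28 per year
Annual escrow total = $13,038.60
Monthly = $13,038.60 ÷ 12 = $1,086.55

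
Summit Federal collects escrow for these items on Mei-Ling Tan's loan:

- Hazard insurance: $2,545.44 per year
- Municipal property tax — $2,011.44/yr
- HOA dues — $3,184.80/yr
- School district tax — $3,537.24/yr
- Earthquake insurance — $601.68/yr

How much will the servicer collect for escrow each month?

Hazard insurance — $2,545.44 annually
Municipal property tax — $2,011.44 annually
HOA dues — $3,184.80 annually
School district tax — $3,537.24 annually
Earthquake insurance — $601.68 annually
Yearly total = $2,545.44 + $2,011.44 + $3,184.80 + $3,537.24 + $601.68 = $11,880.60
Base monthly escrow = $11,880.60 / 12 = $990.05

$990.05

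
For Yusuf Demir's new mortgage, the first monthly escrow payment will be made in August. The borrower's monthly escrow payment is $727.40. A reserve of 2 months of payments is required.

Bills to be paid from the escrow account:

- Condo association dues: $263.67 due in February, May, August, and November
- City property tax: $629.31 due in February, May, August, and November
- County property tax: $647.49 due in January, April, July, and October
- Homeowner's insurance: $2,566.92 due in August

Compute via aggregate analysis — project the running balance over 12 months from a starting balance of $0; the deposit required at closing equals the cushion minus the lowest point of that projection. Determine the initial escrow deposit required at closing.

Cushion = 2 × $727.40 = $1,454.80
Trial balance (start $0, +$727.40 each month, − disbursements):
  Aug: +$727.40 − $3,459.90 → -$2,732.50
  Sep: +$727.40 → -$2,005.10
  Oct: +$727.40 − $647.49 → -$1,925.19
  Nov: +$727.40 − $892.98 → -$2,090.77
  Dec: +$727.40 → -$1,363.37
  Jan: +$727.40 − $647.49 → -$1,283.46
  Feb: +$727.40 − $892.98 → -$1,449.04
  Mar: +$727.40 → -$721.64
  Apr: +$727.40 − $647.49 → -$641.73
  May: +$727.40 − $892.98 → -$807.31
  Jun: +$727.40 → -$79.91
  Jul: +$727.40 − $647.49 → $0.00
Lowest trial balance = -$2,732.50 (Aug)
Initial deposit = cushion − low point = $1,454.80 − (-$2,732.50) = $4,187.30

$4,187.30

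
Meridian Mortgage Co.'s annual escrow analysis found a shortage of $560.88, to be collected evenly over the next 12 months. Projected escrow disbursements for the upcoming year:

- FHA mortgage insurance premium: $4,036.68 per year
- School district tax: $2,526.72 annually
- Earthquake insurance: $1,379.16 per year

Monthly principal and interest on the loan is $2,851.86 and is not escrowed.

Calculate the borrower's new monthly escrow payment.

FHA mortgage insurance premium: $4,036.68/yr
School district tax: $2,526.72/yr
Earthquake insurance: $1,379.16/yr
Total per year = $4,036.68 + $2,526.72 + $1,379.16 = $7,942.56
Per month = $7,942.56 / 12 = $661.88
Monthly shortage recovery: $560.88 ÷ 12 = $46.74
New monthly escrow = $661.88 + $46.74 = $708.62

$708.62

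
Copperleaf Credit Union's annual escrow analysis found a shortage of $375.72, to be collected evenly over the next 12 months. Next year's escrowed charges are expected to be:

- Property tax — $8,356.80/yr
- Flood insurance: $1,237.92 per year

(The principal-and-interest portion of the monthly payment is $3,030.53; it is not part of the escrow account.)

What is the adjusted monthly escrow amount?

Property tax — $8,356.80 per year
Flood insurance — $1,237.92 per year
Combined annual = $9,594.72
Per month = $9,594.72 / 12 = $799.56
Shortage spread = $375.72 ÷ 12 = $31.31/mo
New monthly escrow = $799.56 + $31.31 = $830.87

$830.87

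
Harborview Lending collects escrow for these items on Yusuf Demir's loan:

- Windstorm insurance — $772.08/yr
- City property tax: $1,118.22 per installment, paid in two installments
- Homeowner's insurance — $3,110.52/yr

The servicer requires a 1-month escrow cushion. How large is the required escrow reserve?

$509.92

Windstorm insurance: $772.08
City property tax: $1,118.22 × 2 = $2,236.44
Homeowner's insurance: $3,110.52
Total per year = $6,119.04
Per month = $6,119.04 / 12 = $509.92
Cushion = 1 × $509.92 = $509.92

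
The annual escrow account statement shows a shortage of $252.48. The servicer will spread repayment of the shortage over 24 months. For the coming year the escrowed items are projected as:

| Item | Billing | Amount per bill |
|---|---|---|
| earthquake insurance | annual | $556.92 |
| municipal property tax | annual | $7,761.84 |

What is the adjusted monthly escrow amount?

$703.75

Earthquake insurance: $556.92
Municipal property tax: $7,761.84
Combined annual = $556.92 + $7,761.84 = $8,318.76
Monthly = $8,318.76 / 12 = $693.23
Shortage spread = $252.48 / 24 = $10.52/mo
New monthly escrow = $693.23 + $10.52 = $703.75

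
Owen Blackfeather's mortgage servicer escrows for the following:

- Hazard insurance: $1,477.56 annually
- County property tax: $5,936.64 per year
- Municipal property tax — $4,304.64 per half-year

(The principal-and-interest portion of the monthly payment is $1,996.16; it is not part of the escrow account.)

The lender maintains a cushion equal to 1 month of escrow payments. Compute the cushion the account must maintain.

Hazard insurance = $1,477.56/yr
County property tax = $5,936.64/yr
Municipal property tax = $4,304.64 × 2 = $8,609.28/yr
Yearly total = $1,477.56 + $5,936.64 + $8,609.28 = $16,023.48
Monthly = $16,023.48 / 12 = $1,335.29
Cushion = 1 × $1,335.29 = $1,335.29

$1,335.29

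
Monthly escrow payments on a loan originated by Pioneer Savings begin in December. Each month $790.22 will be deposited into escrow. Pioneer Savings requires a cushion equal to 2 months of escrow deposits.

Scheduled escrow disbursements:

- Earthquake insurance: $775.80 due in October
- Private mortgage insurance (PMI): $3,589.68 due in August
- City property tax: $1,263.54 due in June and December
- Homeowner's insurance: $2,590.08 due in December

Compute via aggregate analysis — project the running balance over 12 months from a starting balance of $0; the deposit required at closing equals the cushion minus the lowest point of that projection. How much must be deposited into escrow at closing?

Cushion = 2 × $790.22 = $1,580.44
Trial balance (start $0, +$790.22 each month, − disbursements):
  Dec: +$790.22 − $3,853.62 → -$3,063.40
  Jan: +$790.22 → -$2,273.18
  Feb: +$790.22 → -$1,482.96
  Mar: +$790.22 → -$692.74
  Apr: +$790.22 → $97.48
  May: +$790.22 → $887.70
  Jun: +$790.22 − $1,263.54 → $414.38
  Jul: +$790.22 → $1,204.60
  Aug: +$790.22 − $3,589.68 → -$1,594.86
  Sep: +$790.22 → -$804.64
  Oct: +$790.22 − $775.80 → -$790.22
  Nov: +$790.22 → $0.00
Lowest trial balance = -$3,063.40 (Dec)
Initial deposit = cushion − low point = $1,580.44 − (-$3,063.40) = $4,643.84

$4,643.84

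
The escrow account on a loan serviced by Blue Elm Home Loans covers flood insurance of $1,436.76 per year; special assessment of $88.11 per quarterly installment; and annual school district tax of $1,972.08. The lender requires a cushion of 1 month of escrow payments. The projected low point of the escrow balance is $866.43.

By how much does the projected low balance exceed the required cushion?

$552.99

Flood insurance: $1,436.76
Special assessment: $88.11 × 4 = $352.44
School district tax: $1,972.08
Total per year = $1,436.76 + $352.44 + $1,972.08 = $3,761.28
Per month = $3,761.28 / 12 = $313.44
Cushion = 1 × $313.44 = $313.44
Excess over cushion: $866.43 − $313.44 = $552.99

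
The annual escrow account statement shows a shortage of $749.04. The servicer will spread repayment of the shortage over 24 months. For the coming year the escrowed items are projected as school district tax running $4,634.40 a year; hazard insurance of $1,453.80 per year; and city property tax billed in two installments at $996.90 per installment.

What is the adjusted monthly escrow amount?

School district tax: $4,634.40 annually
Hazard insurance: $1,453.80 annually
City property tax: $996.90 × 2 = $1,993.80 annually
Combined annual = $4,634.40 + $1,453.80 + $1,993.80 = $8,082.00
Per month = $8,082.00 ÷ 12 = $673.50
Shortage per month = $749.04 ÷ 24 = $31.21
New monthly escrow = $673.50 + $31.21 = $704.71

$704.71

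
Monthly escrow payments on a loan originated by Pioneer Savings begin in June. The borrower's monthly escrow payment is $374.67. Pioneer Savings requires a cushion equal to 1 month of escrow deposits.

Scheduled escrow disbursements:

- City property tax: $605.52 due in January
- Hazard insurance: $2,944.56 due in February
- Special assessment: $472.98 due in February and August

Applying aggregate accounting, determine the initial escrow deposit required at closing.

$1,498.68

Cushion = 1 × $374.67 = $374.67
Trial balance (start $0, +$374.67 each month, − disbursements):
  Jun: +$374.67 → $374.67
  Jul: +$374.67 → $749.34
  Aug: +$374.67 − $472.98 → $651.03
  Sep: +$374.67 → $1,025.70
  Oct: +$374.67 → $1,400.37
  Nov: +$374.67 → $1,775.04
  Dec: +$374.67 → $2,149.71
  Jan: +$374.67 − $605.52 → $1,918.86
  Feb: +$374.67 − $3,417.54 → -$1,124.01
  Mar: +$374.67 → -$749.34
  Apr: +$374.67 → -$374.67
  May: +$374.67 → $0.00
Lowest trial balance = -$1,124.01 (Feb)
Initial deposit = cushion − low point = $374.67 − (-$1,124.01) = $1,498.68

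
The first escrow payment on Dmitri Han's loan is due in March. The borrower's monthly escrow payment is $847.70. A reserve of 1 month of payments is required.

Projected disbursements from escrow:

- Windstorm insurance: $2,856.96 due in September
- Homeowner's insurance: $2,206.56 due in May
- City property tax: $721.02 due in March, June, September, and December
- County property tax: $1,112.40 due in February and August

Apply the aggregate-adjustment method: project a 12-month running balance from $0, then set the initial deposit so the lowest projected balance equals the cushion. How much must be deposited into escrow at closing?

Cushion = 1 × $847.70 = $847.70
Trial balance (start $0, +$847.70 each month, − disbursements):
  Mar: +$847.70 − $721.02 → $126.68
  Apr: +$847.70 → $974.38
  May: +$847.70 − $2,206.56 → -$384.48
  Jun: +$847.70 − $721.02 → -$257.80
  Jul: +$847.70 → $589.90
  Aug: +$847.70 − $1,112.40 → $325.20
  Sep: +$847.70 − $3,577.98 → -$2,405.08
  Oct: +$847.70 → -$1,557.38
  Nov: +$847.70 → -$709.68
  Dec: +$847.70 − $721.02 → -$583.00
  Jan: +$847.70 → $264.70
  Feb: +$847.70 − $1,112.40 → $0.00
Lowest trial balance = -$2,405.08 (Sep)
Initial deposit = cushion − low point = $847.70 − (-$2,405.08) = $3,252.78

$3,252.78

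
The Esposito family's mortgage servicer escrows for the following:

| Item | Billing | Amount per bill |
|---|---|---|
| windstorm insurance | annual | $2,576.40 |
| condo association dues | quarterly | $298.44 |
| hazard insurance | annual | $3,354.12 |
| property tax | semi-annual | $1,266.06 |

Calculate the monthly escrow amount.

Windstorm insurance — $2,576.40
Condo association dues — $298.44 × 4 = $1,193.76
Hazard insurance — $3,354.12
Property tax — $1,266.06 × 2 = $2,532.12
Combined annual = $2,576.40 + $1,193.76 + $3,354.12 + $2,532.12 = $9,656.40
Base monthly escrow = $9,656.40 ÷ 12 = $804.70

$804.70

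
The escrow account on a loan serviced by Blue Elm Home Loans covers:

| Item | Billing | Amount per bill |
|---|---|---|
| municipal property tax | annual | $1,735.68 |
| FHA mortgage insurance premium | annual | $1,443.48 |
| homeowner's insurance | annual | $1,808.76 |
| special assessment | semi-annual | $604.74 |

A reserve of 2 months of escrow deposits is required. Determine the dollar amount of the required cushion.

Municipal property tax = $1,735.68/yr
FHA mortgage insurance premium = $1,443.48/yr
Homeowner's insurance = $1,808.76/yr
Special assessment = $604.74 × 2 = $1,209.48/yr
Total per year = $1,735.68 + $1,443.48 + $1,808.76 + $1,209.48 = $6,197.40
Monthly = $6,197.40 / 12 = $516.45
Cushion = 2 × $516.45 = $1,032.90

$1,032.90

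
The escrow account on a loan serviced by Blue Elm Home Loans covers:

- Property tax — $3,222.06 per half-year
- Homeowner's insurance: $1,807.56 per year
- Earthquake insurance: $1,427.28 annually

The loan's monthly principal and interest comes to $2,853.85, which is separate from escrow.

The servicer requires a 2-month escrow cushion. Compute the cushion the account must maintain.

Property tax = $3,222.06 × 2 = $6,444.12/yr
Homeowner's insurance = $1,807.56/yr
Earthquake insurance = $1,427.28/yr
Total per year = $6,444.12 + $1,807.56 + $1,427.28 = $9,678.96
Base monthly escrow = $9,678.96 / 12 = $806.58
Required cushion = 2 × $806.58 = $1,613.16

$1,613.16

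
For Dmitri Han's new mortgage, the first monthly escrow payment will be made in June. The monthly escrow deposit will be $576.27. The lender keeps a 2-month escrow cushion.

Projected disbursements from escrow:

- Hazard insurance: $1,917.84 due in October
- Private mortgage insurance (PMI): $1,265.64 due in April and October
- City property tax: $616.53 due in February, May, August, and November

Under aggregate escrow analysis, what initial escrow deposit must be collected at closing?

Cushion = 2 × $576.27 = $1,152.54
Trial balance (start $0, +$576.27 each month, − disbursements):
  Jun: +$576.27 → $576.27
  Jul: +$576.27 → $1,152.54
  Aug: +$576.27 − $616.53 → $1,112.28
  Sep: +$576.27 → $1,688.55
  Oct: +$576.27 − $3,183.48 → -$918.66
  Nov: +$576.27 − $616.53 → -$958.92
  Dec: +$576.27 → -$382.65
  Jan: +$576.27 → $193.62
  Feb: +$576.27 − $616.53 → $153.36
  Mar: +$576.27 → $729.63
  Apr: +$576.27 − $1,265.64 → $40.26
  May: +$576.27 − $616.53 → $0.00
Lowest trial balance = -$958.92 (Nov)
Initial deposit = cushion − low point = $1,152.54 − (-$958.92) = $2,111.46

$2,111.46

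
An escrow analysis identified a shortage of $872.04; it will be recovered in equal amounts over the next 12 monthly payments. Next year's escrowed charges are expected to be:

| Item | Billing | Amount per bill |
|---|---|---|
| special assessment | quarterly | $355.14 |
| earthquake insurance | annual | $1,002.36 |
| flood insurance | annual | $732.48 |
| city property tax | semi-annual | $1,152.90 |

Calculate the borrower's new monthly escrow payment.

$527.77

Special assessment — $355.14 × 4 = $1,420.56 per year
Earthquake insurance — $1,002.36 per year
Flood insurance — $732.48 per year
City property tax — $1,152.90 × 2 = $2,305.80 per year
Total per year = $1,420.56 + $1,002.36 + $732.48 + $2,305.80 = $5,461.20
Per month = $5,461.20 ÷ 12 = $455.10
Shortage spread = $872.04 ÷ 12 = $72.67/mo
Adjusted monthly = $455.10 + $72.67 = $527.77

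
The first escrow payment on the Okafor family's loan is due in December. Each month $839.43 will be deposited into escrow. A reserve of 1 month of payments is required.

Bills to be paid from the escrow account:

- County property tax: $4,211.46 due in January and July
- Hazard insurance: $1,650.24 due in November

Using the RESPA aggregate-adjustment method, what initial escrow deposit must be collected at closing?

Cushion = 1 × $839.43 = $839.43
Trial balance (start $0, +$839.43 each month, − disbursements):
  Dec: +$839.43 → $839.43
  Jan: +$839.43 − $4,211.46 → -$2,532.60
  Feb: +$839.43 → -$1,693.17
  Mar: +$839.43 → -$853.74
  Apr: +$839.43 → -$14.31
  May: +$839.43 → $825.12
  Jun: +$839.43 → $1,664.55
  Jul: +$839.43 − $4,211.46 → -$1,707.48
  Aug: +$839.43 → -$868.05
  Sep: +$839.43 → -$28.62
  Oct: +$839.43 → $810.81
  Nov: +$839.43 − $1,650.24 → $0.00
Lowest trial balance = -$2,532.60 (Jan)
Initial deposit = cushion − low point = $839.43 − (-$2,532.60) = $3,372.03

$3,372.03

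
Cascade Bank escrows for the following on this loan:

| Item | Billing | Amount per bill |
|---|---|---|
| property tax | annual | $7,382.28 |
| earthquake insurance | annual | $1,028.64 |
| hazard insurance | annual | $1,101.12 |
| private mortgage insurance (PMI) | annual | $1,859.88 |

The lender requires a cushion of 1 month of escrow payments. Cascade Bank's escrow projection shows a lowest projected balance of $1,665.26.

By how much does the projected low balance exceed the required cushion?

Property tax — $7,382.28
Earthquake insurance — $1,028.64
Hazard insurance — $1,101.12
Private mortgage insurance (PMI) — $1,859.88
Annual escrow total = $7,382.28 + $1,028.64 + $1,101.12 + $1,859.88 = $11,371.92
Per month = $11,371.92 / 12 = $947.66
Required reserve = 1 × $947.66 = $947.66
Excess over cushion: $1,665.26 − $947.66 = $717.60

$717.60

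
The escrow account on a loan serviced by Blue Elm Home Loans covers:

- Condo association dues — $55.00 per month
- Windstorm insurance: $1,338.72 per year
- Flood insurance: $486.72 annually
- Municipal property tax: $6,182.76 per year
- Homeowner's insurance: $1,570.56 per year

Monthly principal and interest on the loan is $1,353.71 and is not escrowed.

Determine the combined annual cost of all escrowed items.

Condo association dues = $55.00 × 12 = $660.00 per year
Windstorm insurance = $1,338.72 per year
Flood insurance = $486.72 per year
Municipal property tax = $6,182.76 per year
Homeowner's insurance = $1,570.56 per year
Yearly total = $10,238.76

$10,238.76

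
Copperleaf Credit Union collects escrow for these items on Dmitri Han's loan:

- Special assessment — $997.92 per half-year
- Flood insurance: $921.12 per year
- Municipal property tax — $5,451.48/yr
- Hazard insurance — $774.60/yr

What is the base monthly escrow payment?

$761.92

Special assessment: $997.92 × 2 = $1,995.84 per year
Flood insurance: $921.12 per year
Municipal property tax: $5,451.48 per year
Hazard insurance: $774.60 per year
Annual escrow total = $1,995.84 + $921.12 + $5,451.48 + $774.60 = $9,143.04
Monthly = $9,143.04 / 12 = $761.92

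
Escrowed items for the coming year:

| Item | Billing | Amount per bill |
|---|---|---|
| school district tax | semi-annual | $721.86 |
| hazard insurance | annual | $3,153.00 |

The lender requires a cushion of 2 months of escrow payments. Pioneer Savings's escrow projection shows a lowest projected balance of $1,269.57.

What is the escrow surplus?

School district tax = $721.86 × 2 = $1,443.72
Hazard insurance = $3,153.00
Annual escrow total = $1,443.72 + $3,153.00 = $4,596.72
Monthly escrow = $4,596.72 / 12 = $383.06
Required reserve = 2 × $383.06 = $766.12
Surplus = $1,269.57 − $766.12 = $503.45

$503.45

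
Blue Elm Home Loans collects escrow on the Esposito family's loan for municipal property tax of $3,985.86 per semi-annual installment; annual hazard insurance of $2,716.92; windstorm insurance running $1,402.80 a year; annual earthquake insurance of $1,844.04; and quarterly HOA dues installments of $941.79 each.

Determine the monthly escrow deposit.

Municipal property tax: $3,985.86 × 2 = $7,971.72/yr
Hazard insurance: $2,716.92/yr
Windstorm insurance: $1,402.80/yr
Earthquake insurance: $1,844.04/yr
HOA dues: $941.79 × 4 = $3,767.16/yr
Yearly total = $7,971.72 + $2,716.92 + $1,402.80 + $1,844.04 + $3,767.16 = $17,702.64
Monthly escrow = $17,702.64 ÷ 12 = $1,475.22

$1,475.22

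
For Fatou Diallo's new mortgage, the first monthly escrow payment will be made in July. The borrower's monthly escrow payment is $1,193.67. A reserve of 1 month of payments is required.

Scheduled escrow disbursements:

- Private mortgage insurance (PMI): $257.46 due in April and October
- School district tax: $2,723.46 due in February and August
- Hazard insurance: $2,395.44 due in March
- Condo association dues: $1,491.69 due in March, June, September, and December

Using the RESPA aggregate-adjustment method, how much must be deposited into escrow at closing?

$3,025.53

Cushion = 1 × $1,193.67 = $1,193.67
Trial balance (start $0, +$1,193.67 each month, − disbursements):
  Jul: +$1,193.67 → $1,193.67
  Aug: +$1,193.67 − $2,723.46 → -$336.12
  Sep: +$1,193.67 − $1,491.69 → -$634.14
  Oct: +$1,193.67 − $257.46 → $302.07
  Nov: +$1,193.67 → $1,495.74
  Dec: +$1,193.67 − $1,491.69 → $1,197.72
  Jan: +$1,193.67 → $2,391.39
  Feb: +$1,193.67 − $2,723.46 → $861.60
  Mar: +$1,193.67 − $3,887.13 → -$1,831.86
  Apr: +$1,193.67 − $257.46 → -$895.65
  May: +$1,193.67 → $298.02
  Jun: +$1,193.67 − $1,491.69 → $0.00
Lowest trial balance = -$1,831.86 (Mar)
Initial deposit = cushion − low point = $1,193.67 − (-$1,831.86) = $3,025.53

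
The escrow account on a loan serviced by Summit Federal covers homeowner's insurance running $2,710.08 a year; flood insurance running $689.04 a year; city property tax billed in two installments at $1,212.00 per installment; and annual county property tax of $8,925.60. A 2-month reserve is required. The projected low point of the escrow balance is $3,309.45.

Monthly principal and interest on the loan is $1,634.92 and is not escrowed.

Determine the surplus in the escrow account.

$851.33

Homeowner's insurance — $2,710.08 per year
Flood insurance — $689.04 per year
City property tax — $1,212.00 × 2 = $2,424.00 per year
County property tax — $8,925.60 per year
Annual escrow total = $2,710.08 + $689.04 + $2,424.00 + $8,925.60 = $14,748.72
Base monthly escrow = $14,748.72 / 12 = $1,229.06
Required cushion = 2 × $1,229.06 = $2,458.12
Surplus = $3,309.45 − $2,458.12 = $851.33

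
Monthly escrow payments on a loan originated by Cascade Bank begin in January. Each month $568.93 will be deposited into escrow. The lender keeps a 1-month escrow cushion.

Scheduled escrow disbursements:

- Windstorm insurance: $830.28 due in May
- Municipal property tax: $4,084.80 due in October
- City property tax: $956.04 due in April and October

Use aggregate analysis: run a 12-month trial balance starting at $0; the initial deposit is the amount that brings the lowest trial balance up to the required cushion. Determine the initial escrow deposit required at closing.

$1,706.79

Cushion = 1 × $568.93 = $568.93
Trial balance (start $0, +$568.93 each month, − disbursements):
  Jan: +$568.93 → $568.93
  Feb: +$568.93 → $1,137.86
  Mar: +$568.93 → $1,706.79
  Apr: +$568.93 − $956.04 → $1,319.68
  May: +$568.93 − $830.28 → $1,058.33
  Jun: +$568.93 → $1,627.26
  Jul: +$568.93 → $2,196.19
  Aug: +$568.93 → $2,765.12
  Sep: +$568.93 → $3,334.05
  Oct: +$568.93 − $5,040.84 → -$1,137.86
  Nov: +$568.93 → -$568.93
  Dec: +$568.93 → $0.00
Lowest trial balance = -$1,137.86 (Oct)
Initial deposit = cushion − low point = $568.93 − (-$1,137.86) = $1,706.79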